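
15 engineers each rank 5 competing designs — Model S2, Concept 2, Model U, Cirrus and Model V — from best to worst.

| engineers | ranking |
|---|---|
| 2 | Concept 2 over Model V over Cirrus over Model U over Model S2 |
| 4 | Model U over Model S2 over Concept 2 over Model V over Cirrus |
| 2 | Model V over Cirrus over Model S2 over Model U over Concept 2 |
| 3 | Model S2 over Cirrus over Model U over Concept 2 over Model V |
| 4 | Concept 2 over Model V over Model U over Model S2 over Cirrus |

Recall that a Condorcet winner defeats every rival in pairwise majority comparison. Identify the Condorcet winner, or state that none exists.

Check each pair by majority over 15 ballots:
Model S2 vs Concept 2: 4+2+3 = 9 for Model S2, 6 for Concept 2 — Model S2 by 9–6.
Model S2 vs Model U: 2+3 = 5 for Model S2, 10 for Model U — Model U by 10–5.
Model S2 vs Cirrus: 4+3+4 = 11 for Model S2, 4 for Cirrus — Model S2 by 11–4.
Model S2 vs Model V: 4+3 = 7 for Model S2, 8 for Model V — Model V by 8–7.
Concept 2 vs Model U: Concept 2 preferred on 2+4 = 6 ballots; Model U wins 9–6.
Concept 2 vs Cirrus: 10 to 5, Concept 2.
Concept 2 vs Model V: 2+4+3+4 = 13 for Concept 2, 2 for Model V — Concept 2 by 13–2.
Model U vs Cirrus: 8 to 7, Model U.
Model U vs Model V: 4+3 = 7 for Model U, 8 for Model V — Model V by 8–7.
Cirrus vs Model V: Cirrus preferred on 3 ballots; Model V wins 12–3.
Every design loses at least once (Model S2 loses to Model U; Concept 2 loses to Model S2; Model U loses to Model V; Cirrus loses to Model S2; Model V loses to Concept 2). The majority relation contains the cycle Model S2 > Concept 2 > Model V > Model S2, so there is no Condorcet winner.

none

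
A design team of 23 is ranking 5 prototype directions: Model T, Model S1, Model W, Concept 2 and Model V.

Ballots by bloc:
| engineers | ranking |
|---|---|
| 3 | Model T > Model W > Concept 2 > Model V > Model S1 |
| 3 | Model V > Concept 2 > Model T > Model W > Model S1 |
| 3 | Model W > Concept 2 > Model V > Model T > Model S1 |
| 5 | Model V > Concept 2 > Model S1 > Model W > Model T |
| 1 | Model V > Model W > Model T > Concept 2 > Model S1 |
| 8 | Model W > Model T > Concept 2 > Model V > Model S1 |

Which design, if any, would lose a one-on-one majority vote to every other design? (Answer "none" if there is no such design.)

Model S1

Pairwise majorities:
Model T vs Model S1: 18 to 5, Model T.
Model T vs Model W: Model W, 17–6.
Model T vs Concept 2: Model T, 12–11.
Model T vs Model V: 3+8 = 11 for Model T, 12 for Model V — Model V by 12–11.
Model S1–Model W: Model W 18–5.
Model S1 vs Concept 2: Model S1 is ranked higher on 0 ballots, Concept 2 on 23. Concept 2 wins 23–0.
Model S1 vs Model V: 0 to 23, Model V.
Model W vs Concept 2: Model W is ranked higher on 3+3+1+8 = 15 ballots, Concept 2 on 8. Model W wins 15–8.
Model W–Model V: Model W 14–9.
Concept 2 vs Model V: 14 to 9, Concept 2.
Model S1 loses to every other design — it is the Condorcet loser.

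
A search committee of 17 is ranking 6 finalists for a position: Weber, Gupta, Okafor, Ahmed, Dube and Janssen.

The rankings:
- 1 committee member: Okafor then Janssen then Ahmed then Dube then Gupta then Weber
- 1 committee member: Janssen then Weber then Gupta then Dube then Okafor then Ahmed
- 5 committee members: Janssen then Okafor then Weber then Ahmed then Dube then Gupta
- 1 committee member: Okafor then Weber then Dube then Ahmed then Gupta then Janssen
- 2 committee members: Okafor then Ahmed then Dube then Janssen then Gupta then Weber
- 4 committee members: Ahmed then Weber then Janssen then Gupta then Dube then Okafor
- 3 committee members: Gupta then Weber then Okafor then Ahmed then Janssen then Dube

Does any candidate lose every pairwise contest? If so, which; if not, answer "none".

Head-to-head results (17 committee members):
Weber vs Gupta: Weber is ranked higher on 1+5+1+4 = 11 ballots, Gupta on 6. Weber wins 11–6.
Weber–Okafor: Okafor 9–8.
Weber vs Ahmed: Weber, 10–7.
Weber vs Dube: 14 to 3, Weber.
Weber vs Janssen: 1+4+3 = 8 for Weber, 9 for Janssen — Janssen by 9–8.
Gupta vs Okafor: Gupta preferred on 1+4+3 = 8 ballots; Okafor wins 9–8.
Gupta vs Ahmed: 4 to 13, Ahmed.
Gupta vs Dube: 1+4+3 = 8 for Gupta, 9 for Dube — Dube by 9–8.
Gupta vs Janssen: Gupta is ranked higher on 1+3 = 4 ballots, Janssen on 13. Janssen wins 13–4.
Okafor vs Ahmed: 1+1+5+1+2+3 = 13 for Okafor, 4 for Ahmed — Okafor by 13–4.
Okafor vs Dube: 1+5+1+2+3 = 12 for Okafor, 5 for Dube — Okafor by 12–5.
Okafor–Janssen: Janssen 10–7.
Ahmed–Dube: Ahmed 15–2.
Ahmed vs Janssen: Ahmed preferred on 1+2+4+3 = 10 ballots; Ahmed wins 10–7.
Dube vs Janssen: Janssen, 14–3.
Gupta is beaten in every head-to-head and is the Condorcet loser.

Gupta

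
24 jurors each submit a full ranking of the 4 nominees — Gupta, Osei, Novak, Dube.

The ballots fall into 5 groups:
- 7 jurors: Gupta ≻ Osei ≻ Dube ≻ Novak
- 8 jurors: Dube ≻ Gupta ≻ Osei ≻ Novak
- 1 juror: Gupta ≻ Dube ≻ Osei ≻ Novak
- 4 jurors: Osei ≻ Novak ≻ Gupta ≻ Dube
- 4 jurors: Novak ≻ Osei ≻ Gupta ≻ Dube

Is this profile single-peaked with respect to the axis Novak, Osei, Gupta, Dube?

yes

Axis positions: Novak=1, Osei=2, Gupta=3, Dube=4.
Group 1 (peak Gupta at position 3): ranking walks positions 3-2-4-1, expanding outward from the peak — single-peaked.
Group 2 (peak Dube at position 4): ranking walks positions 4-3-2-1, expanding outward from the peak — single-peaked.
Group 3 (peak Gupta at position 3): ranking walks positions 3-4-2-1, expanding outward from the peak — single-peaked.
Group 4 (peak Osei at position 2): ranking walks positions 2-1-3-4, expanding outward from the peak — single-peaked.
Group 5 (peak Novak at position 1): ranking walks positions 1-2-3-4, expanding outward from the peak — single-peaked.
Every ranking is single-peaked on this axis.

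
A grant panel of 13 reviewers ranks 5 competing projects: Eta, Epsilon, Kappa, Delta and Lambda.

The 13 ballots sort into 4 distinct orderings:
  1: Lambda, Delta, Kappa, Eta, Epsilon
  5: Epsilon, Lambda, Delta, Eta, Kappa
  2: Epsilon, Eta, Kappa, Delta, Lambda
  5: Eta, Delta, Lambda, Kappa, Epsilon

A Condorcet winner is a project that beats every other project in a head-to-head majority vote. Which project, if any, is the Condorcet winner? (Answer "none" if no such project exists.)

Head-to-head results (13 reviewers):
Eta vs Epsilon: Epsilon, 7–6.
Eta vs Kappa: Eta wins 12–1.
Eta vs Delta: Eta wins 7–6.
Eta–Lambda: Eta 7–6.
Epsilon–Kappa: Epsilon 7–6.
Epsilon vs Delta: Epsilon wins 7–6.
Epsilon vs Lambda: Epsilon, 7–6.
Kappa vs Delta: Delta wins 11–2.
Kappa–Lambda: Lambda 11–2.
Delta vs Lambda: Delta, 7–6.
Epsilon beats each of Eta, Kappa, Delta, Lambda — Epsilon is the Condorcet winner.

Epsilon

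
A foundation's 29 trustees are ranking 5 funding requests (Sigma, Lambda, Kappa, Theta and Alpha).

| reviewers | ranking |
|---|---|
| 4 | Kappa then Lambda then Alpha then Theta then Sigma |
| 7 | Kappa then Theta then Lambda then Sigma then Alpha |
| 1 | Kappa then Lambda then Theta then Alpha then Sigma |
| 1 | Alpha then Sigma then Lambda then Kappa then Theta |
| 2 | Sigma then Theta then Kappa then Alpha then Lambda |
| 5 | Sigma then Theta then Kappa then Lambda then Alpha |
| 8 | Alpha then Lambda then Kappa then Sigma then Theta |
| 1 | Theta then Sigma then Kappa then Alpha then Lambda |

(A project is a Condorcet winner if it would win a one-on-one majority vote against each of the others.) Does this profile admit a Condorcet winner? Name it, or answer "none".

Kappa

Pairwise majorities:
Sigma vs Lambda: Lambda, 20–9.
Sigma vs Kappa: Kappa, 20–9.
Sigma vs Theta: Sigma, 16–13.
Sigma–Alpha: Sigma 15–14.
Lambda vs Kappa: Kappa wins 20–9.
Lambda–Theta: Theta 15–14.
Lambda vs Alpha: Lambda, 17–12.
Kappa vs Theta: Kappa wins 21–8.
Kappa vs Alpha: Kappa, 20–9.
Theta vs Alpha: Theta wins 16–13.
Only Kappa has no losses; Kappa is the Condorcet winner.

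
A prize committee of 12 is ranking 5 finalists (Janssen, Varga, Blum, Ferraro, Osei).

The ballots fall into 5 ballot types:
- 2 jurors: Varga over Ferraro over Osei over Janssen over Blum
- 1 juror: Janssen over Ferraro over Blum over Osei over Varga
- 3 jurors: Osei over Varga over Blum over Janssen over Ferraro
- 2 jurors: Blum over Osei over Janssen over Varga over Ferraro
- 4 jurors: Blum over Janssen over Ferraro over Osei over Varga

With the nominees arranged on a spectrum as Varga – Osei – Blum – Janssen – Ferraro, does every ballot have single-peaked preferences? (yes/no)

Axis positions: Varga=1, Osei=2, Blum=3, Janssen=4, Ferraro=5.
Ballot type 1: ranking walks positions 1-5-2-4-3; Ferraro is ranked above Osei even though Osei lies between Ferraro and the peak Varga on the axis — preferences dip and rise again. Not single-peaked.
Ballot type 2 (peak Janssen at position 4): ranking walks positions 4-5-3-2-1, expanding outward from the peak — single-peaked.
Ballot type 3 (peak Osei at position 2): ranking walks positions 2-1-3-4-5, expanding outward from the peak — single-peaked.
Ballot type 4 (peak Blum at position 3): ranking walks positions 3-2-4-1-5, expanding outward from the peak — single-peaked.
Ballot type 5 (peak Blum at position 3): ranking walks positions 3-4-5-2-1, expanding outward from the peak — single-peaked.
Ballot type 1 violates single-peakedness, so the profile is not single-peaked on this axis.

no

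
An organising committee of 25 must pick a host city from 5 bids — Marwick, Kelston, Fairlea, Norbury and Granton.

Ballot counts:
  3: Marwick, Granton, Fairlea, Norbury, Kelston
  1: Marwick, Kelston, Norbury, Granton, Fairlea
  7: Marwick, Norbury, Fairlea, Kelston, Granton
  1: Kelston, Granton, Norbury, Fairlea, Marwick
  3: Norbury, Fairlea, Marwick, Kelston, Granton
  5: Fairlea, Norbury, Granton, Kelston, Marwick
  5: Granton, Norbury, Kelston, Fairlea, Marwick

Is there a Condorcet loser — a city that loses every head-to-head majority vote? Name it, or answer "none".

Pairwise majorities:
Marwick vs Kelston: 14 to 11, Marwick.
Marwick–Fairlea: Fairlea 14–11.
Marwick vs Norbury: 11 to 14, Norbury.
Marwick vs Granton: 3+1+7+3 = 14 for Marwick, 11 for Granton — Marwick by 14–11.
Kelston–Fairlea: Fairlea 18–7.
Kelston vs Norbury: Norbury wins 23–2.
Kelston vs Granton: Kelston is ranked higher on 1+7+1+3 = 12 ballots, Granton on 13. Granton wins 13–12.
Fairlea vs Norbury: Fairlea is ranked higher on 3+5 = 8 ballots, Norbury on 17. Norbury wins 17–8.
Fairlea vs Granton: Fairlea, 15–10.
Norbury–Granton: Norbury 16–9.
Only Kelston has no wins; Kelston is the Condorcet loser.

Kelston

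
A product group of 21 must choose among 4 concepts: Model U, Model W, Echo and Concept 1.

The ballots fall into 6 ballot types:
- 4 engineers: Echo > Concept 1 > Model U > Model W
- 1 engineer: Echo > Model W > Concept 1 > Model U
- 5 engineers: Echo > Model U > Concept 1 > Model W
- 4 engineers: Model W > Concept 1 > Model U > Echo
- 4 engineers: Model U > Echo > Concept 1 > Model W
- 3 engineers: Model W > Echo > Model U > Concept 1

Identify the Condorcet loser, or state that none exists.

Head-to-head results (21 engineers):
Model U vs Model W: Model U preferred on 4+5+4 = 13 ballots; Model U wins 13–8.
Model U vs Echo: Model U preferred on 4+4 = 8 ballots; Echo wins 13–8.
Model U vs Concept 1: Model U wins 12–9.
Model W vs Echo: 7 to 14, Echo.
Model W–Concept 1: Concept 1 13–8.
Echo–Concept 1: Echo 17–4.
Model W is beaten in every head-to-head and is the Condorcet loser.

Model W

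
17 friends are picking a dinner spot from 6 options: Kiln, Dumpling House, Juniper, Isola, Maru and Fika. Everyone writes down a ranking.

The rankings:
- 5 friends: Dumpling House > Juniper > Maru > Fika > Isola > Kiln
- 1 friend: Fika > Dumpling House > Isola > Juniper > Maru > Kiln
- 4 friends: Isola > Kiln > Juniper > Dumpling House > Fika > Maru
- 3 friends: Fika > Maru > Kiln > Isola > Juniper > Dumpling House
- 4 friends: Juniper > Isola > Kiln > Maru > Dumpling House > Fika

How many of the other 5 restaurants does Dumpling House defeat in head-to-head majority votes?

2

Dumpling House against each rival (17 friends):
Dumpling House vs Kiln: Kiln, 11–6.
Dumpling House vs Juniper: 6 to 11, Juniper.
Dumpling House vs Isola: 5+1 = 6 for Dumpling House, 11 for Isola — Isola by 11–6.
Dumpling House vs Maru: 10 to 7, Dumpling House.
Dumpling House vs Fika: Dumpling House preferred on 5+4+4 = 13 ballots; Dumpling House wins 13–4.
Dumpling House beats Maru, Fika; loses to Kiln, Juniper, Isola — 2 pairwise wins.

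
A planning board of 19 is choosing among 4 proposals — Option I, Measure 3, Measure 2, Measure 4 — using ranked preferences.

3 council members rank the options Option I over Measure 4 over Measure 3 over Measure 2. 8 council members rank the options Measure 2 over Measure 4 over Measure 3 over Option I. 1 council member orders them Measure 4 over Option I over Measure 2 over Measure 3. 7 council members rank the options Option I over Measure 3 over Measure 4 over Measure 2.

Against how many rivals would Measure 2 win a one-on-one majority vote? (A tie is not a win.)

Measure 2 against each rival (19 council members):
Measure 2 vs Option I: Measure 2 is ranked higher on 8 ballots, Option I on 11. Option I wins 11–8.
Measure 2 vs Measure 3: Measure 2 preferred on 8+1 = 9 ballots; Measure 3 wins 10–9.
Measure 2 vs Measure 4: 8 for Measure 2, 11 for Measure 4 — Measure 4 by 11–8.
Measure 2 beats no one; loses to Option I, Measure 3, Measure 4 — 0 pairwise wins.

0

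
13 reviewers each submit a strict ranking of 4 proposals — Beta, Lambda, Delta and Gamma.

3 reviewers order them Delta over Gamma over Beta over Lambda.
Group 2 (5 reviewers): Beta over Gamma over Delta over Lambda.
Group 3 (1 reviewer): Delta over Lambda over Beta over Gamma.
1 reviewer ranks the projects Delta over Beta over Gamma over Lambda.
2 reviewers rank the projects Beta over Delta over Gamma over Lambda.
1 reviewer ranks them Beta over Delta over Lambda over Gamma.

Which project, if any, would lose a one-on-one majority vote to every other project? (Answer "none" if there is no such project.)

Lambda

Head-to-head results (13 reviewers):
Beta vs Lambda: Beta wins 12–1.
Beta vs Delta: Beta, 8–5.
Beta vs Gamma: Beta is ranked higher on 5+1+1+2+1 = 10 ballots, Gamma on 3. Beta wins 10–3.
Lambda vs Delta: Delta wins 13–0.
Lambda vs Gamma: Lambda is ranked higher on 1+1 = 2 ballots, Gamma on 11. Gamma wins 11–2.
Delta–Gamma: Delta 8–5.
Lambda is beaten in every head-to-head and is the Condorcet loser.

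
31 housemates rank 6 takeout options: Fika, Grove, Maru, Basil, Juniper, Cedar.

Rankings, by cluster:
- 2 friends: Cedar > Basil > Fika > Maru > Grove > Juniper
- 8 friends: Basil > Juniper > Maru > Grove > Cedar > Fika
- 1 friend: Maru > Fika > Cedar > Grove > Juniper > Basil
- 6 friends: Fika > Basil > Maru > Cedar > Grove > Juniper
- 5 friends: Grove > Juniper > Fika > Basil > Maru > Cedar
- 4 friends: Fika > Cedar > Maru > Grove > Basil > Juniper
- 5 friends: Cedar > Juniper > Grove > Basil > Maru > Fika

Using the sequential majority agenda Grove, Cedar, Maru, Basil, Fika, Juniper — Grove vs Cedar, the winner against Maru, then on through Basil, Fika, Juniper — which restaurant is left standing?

Juniper

Round 1: Grove vs Cedar — 13–18, Cedar advances.
Round 2: Cedar vs Maru — 11–20, Maru advances.
Round 3: Maru vs Basil — 5–26, Basil advances.
Round 4: Basil vs Fika — 15–16, Fika advances.
Round 5: Fika vs Juniper — 13–18, Juniper advances.
Juniper survives the agenda.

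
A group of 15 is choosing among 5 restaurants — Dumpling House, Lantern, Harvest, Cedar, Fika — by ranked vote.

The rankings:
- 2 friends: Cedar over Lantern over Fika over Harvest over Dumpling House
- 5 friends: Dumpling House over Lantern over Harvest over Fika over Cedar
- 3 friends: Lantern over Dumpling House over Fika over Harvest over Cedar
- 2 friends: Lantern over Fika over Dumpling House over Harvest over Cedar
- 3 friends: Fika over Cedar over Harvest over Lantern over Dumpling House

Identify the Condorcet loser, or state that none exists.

Cedar

Pairwise majorities:
Dumpling House vs Lantern: Dumpling House preferred on 5 ballots; Lantern wins 10–5.
Dumpling House vs Harvest: Dumpling House preferred on 5+3+2 = 10 ballots; Dumpling House wins 10–5.
Dumpling House–Cedar: Dumpling House 10–5.
Dumpling House vs Fika: Dumpling House, 8–7.
Lantern vs Harvest: 12 to 3, Lantern.
Lantern vs Cedar: 10 to 5, Lantern.
Lantern vs Fika: 2+5+3+2 = 12 for Lantern, 3 for Fika — Lantern by 12–3.
Harvest vs Cedar: Harvest, 10–5.
Harvest vs Fika: Fika, 10–5.
Cedar vs Fika: Cedar is ranked higher on 2 ballots, Fika on 13. Fika wins 13–2.
Only Cedar has no wins; Cedar is the Condorcet loser.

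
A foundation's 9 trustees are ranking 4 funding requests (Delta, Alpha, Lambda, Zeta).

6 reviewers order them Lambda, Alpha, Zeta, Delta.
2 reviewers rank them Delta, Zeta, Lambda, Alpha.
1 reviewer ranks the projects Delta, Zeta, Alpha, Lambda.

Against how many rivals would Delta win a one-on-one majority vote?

Delta against each rival (9 reviewers):
Delta vs Alpha: 2+1 = 3 for Delta, 6 for Alpha — Alpha by 6–3.
Delta vs Lambda: Lambda wins 6–3.
Delta vs Zeta: Zeta wins 6–3.
Delta beats no one; loses to Alpha, Lambda, Zeta — 0 pairwise wins.

0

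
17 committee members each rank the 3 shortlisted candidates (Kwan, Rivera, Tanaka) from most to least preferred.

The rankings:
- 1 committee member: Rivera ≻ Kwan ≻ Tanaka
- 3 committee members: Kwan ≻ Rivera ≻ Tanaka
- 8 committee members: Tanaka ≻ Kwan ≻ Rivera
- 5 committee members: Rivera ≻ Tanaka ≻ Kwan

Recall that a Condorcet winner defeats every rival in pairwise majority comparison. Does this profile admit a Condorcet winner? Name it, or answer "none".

Head-to-head results (17 committee members):
Kwan vs Rivera: Kwan, 11–6.
Kwan vs Tanaka: Tanaka, 13–4.
Rivera vs Tanaka: Rivera, 9–8.
Every candidate loses at least once (Kwan loses to Tanaka; Rivera loses to Kwan; Tanaka loses to Rivera). The majority relation contains the cycle Kwan beats Rivera beats Tanaka beats Kwan, so there is no Condorcet winner.

none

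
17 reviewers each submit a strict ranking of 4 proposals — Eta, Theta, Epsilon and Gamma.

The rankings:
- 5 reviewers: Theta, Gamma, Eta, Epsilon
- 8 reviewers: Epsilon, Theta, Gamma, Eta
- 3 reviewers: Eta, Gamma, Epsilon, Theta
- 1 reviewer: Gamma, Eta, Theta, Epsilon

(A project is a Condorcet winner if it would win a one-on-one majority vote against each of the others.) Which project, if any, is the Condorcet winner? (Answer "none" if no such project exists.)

none

Check each pair by majority over 17 ballots:
Eta vs Theta: Theta wins 13–4.
Eta–Epsilon: Eta 9–8.
Eta–Gamma: Gamma 14–3.
Theta–Epsilon: Epsilon 11–6.
Theta–Gamma: Theta 13–4.
Epsilon–Gamma: Gamma 9–8.
Every project loses at least once (Eta loses to Theta; Theta loses to Epsilon; Epsilon loses to Eta; Gamma loses to Theta). The majority relation contains the cycle Eta → Epsilon → Theta → Eta, so there is no Condorcet winner.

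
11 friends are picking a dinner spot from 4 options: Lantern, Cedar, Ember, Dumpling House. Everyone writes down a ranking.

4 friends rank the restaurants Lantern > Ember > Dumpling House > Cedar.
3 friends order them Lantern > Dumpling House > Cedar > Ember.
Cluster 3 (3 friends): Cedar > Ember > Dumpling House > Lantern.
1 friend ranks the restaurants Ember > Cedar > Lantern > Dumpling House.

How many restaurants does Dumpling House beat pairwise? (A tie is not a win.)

Dumpling House against each rival (11 friends):
Dumpling House vs Lantern: 3 for Dumpling House, 8 for Lantern — Lantern by 8–3.
Dumpling House vs Cedar: Dumpling House wins 7–4.
Dumpling House vs Ember: Dumpling House preferred on 3 ballots; Ember wins 8–3.
Dumpling House beats Cedar; loses to Lantern, Ember — 1 pairwise win.

1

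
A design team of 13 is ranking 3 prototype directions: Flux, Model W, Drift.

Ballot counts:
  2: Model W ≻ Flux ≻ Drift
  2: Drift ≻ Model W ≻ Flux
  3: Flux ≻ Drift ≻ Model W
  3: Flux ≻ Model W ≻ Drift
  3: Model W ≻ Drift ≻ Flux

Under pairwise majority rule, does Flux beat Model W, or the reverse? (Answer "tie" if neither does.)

Ballots ranking Flux above Model W: 3 + 3 = 6.
Ballots ranking Model W above Flux: 13 − 6 = 7.
Model W wins the head-to-head 7–6.

Model W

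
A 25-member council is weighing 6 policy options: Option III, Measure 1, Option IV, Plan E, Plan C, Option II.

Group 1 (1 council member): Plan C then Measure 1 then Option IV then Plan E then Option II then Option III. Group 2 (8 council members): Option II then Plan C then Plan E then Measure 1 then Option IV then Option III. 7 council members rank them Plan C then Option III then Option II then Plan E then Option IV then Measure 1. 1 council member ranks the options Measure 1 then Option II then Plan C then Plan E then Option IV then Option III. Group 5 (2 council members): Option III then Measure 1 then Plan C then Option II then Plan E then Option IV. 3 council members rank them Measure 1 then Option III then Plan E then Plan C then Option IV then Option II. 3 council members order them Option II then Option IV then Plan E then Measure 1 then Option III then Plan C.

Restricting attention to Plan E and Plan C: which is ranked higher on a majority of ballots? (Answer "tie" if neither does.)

Ballots ranking Plan E above Plan C: 3 + 3 = 6.
Ballots ranking Plan C above Plan E: 25 − 6 = 19.
Plan C wins the head-to-head 19–6.

Plan C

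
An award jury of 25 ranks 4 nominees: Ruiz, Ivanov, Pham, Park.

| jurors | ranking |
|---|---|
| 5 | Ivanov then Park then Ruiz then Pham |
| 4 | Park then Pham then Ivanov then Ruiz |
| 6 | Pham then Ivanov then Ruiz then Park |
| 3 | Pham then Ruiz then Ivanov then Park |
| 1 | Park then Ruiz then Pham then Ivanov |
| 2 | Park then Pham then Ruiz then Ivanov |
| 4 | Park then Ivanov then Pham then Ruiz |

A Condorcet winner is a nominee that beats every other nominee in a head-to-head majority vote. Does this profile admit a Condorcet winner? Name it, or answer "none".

Check each pair by majority over 25 ballots:
Ruiz–Ivanov: Ivanov 19–6.
Ruiz–Pham: Pham 19–6.
Ruiz vs Park: Ruiz is ranked higher on 6+3 = 9 ballots, Park on 16. Park wins 16–9.
Ivanov–Pham: Pham 16–9.
Ivanov vs Park: Ivanov, 14–11.
Pham–Park: Park 16–9.
No nominee is unbeaten: Ruiz loses to Ivanov; Ivanov loses to Pham; Pham loses to Park; Park loses to Ivanov. In particular Ivanov beats Park beats Pham beats Ivanov is a majority cycle — no Condorcet winner exists.

none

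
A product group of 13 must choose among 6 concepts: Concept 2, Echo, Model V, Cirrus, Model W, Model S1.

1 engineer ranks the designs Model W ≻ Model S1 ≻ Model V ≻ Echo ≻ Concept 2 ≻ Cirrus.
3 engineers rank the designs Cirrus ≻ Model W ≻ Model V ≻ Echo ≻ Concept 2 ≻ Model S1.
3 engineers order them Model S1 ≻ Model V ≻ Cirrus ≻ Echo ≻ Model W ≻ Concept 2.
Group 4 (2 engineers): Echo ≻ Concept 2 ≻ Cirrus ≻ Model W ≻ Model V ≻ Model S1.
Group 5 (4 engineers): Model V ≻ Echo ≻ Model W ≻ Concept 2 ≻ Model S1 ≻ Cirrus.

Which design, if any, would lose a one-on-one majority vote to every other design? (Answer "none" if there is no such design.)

Pairwise majorities:
Concept 2 vs Echo: Echo wins 13–0.
Concept 2 vs Model V: Concept 2 preferred on 2 ballots; Model V wins 11–2.
Concept 2 vs Cirrus: Concept 2, 7–6.
Concept 2 vs Model W: Concept 2 is ranked higher on 2 ballots, Model W on 11. Model W wins 11–2.
Concept 2–Model S1: Concept 2 9–4.
Echo vs Model V: 2 to 11, Model V.
Echo–Cirrus: Echo 7–6.
Echo vs Model W: Echo wins 9–4.
Echo vs Model S1: Echo is ranked higher on 3+2+4 = 9 ballots, Model S1 on 4. Echo wins 9–4.
Model V vs Cirrus: Model V, 8–5.
Model V vs Model W: 7 to 6, Model V.
Model V vs Model S1: 9 to 4, Model V.
Cirrus vs Model W: 3+3+2 = 8 for Cirrus, 5 for Model W — Cirrus by 8–5.
Cirrus vs Model S1: 3+2 = 5 for Cirrus, 8 for Model S1 — Model S1 by 8–5.
Model W–Model S1: Model W 10–3.
No design is winless: Concept 2 beats Cirrus; Echo beats Concept 2; Model V beats Concept 2; Cirrus beats Model W; Model W beats Concept 2; Model S1 beats Cirrus. There is no Condorcet loser.

none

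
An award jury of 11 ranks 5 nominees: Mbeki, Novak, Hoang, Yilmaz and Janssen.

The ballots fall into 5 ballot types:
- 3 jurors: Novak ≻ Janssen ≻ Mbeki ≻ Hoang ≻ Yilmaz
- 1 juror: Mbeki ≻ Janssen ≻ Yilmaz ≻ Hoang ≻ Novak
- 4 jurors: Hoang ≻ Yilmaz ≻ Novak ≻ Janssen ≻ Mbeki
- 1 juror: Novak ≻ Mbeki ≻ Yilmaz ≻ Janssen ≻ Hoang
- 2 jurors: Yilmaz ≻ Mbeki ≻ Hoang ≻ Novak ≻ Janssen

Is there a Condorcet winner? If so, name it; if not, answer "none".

Head-to-head results (11 jurors):
Mbeki–Novak: Novak 8–3.
Mbeki vs Hoang: Mbeki, 7–4.
Mbeki vs Yilmaz: Yilmaz, 6–5.
Mbeki vs Janssen: Janssen wins 7–4.
Novak vs Hoang: Novak is ranked higher on 3+1 = 4 ballots, Hoang on 7. Hoang wins 7–4.
Novak vs Yilmaz: Yilmaz, 7–4.
Novak vs Janssen: Novak preferred on 3+4+1+2 = 10 ballots; Novak wins 10–1.
Hoang vs Yilmaz: Hoang wins 7–4.
Hoang vs Janssen: Hoang preferred on 4+2 = 6 ballots; Hoang wins 6–5.
Yilmaz vs Janssen: 4+1+2 = 7 for Yilmaz, 4 for Janssen — Yilmaz by 7–4.
Every nominee loses at least once (Mbeki loses to Novak; Novak loses to Hoang; Hoang loses to Mbeki; Yilmaz loses to Hoang; Janssen loses to Novak). The majority relation contains the cycle Mbeki → Hoang → Novak → Mbeki, so there is no Condorcet winner.

none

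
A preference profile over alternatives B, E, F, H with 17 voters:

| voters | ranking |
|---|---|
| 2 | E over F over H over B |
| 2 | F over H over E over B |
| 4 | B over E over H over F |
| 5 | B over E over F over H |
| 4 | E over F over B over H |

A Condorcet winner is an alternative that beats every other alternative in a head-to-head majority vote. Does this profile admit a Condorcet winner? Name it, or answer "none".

B

Pairwise majorities:
B vs E: B wins 9–8.
B vs F: B, 9–8.
B vs H: B wins 13–4.
E vs F: E, 15–2.
E vs H: E wins 15–2.
F vs H: F wins 13–4.
Only B has no losses; B is the Condorcet winner.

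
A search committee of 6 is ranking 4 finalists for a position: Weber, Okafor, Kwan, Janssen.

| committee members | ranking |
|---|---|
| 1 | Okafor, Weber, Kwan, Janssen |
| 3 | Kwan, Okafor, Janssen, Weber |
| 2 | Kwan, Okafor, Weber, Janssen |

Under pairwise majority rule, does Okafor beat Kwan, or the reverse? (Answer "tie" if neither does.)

Kwan

Ballots ranking Okafor above Kwan: 1.
Ballots ranking Kwan above Okafor: 6 − 1 = 5.
Kwan wins the head-to-head 5–1.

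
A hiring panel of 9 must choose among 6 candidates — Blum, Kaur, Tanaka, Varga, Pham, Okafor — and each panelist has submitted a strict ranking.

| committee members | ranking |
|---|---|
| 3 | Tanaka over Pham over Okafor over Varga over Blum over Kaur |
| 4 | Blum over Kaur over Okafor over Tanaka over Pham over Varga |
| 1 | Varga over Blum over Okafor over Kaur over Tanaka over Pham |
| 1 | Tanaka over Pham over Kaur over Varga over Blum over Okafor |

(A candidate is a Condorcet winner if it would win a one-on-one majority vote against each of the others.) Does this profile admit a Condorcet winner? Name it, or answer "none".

Check each pair by majority over 9 ballots:
Blum vs Kaur: 8 to 1, Blum.
Blum vs Tanaka: Blum preferred on 4+1 = 5 ballots; Blum wins 5–4.
Blum vs Varga: 4 for Blum, 5 for Varga — Varga by 5–4.
Blum vs Pham: 4+1 = 5 for Blum, 4 for Pham — Blum by 5–4.
Blum vs Okafor: 4+1+1 = 6 for Blum, 3 for Okafor — Blum by 6–3.
Kaur vs Tanaka: Kaur preferred on 4+1 = 5 ballots; Kaur wins 5–4.
Kaur vs Varga: 4+1 = 5 for Kaur, 4 for Varga — Kaur by 5–4.
Kaur vs Pham: Kaur preferred on 4+1 = 5 ballots; Kaur wins 5–4.
Kaur vs Okafor: Kaur preferred on 4+1 = 5 ballots; Kaur wins 5–4.
Tanaka vs Varga: 8 to 1, Tanaka.
Tanaka vs Pham: Tanaka is ranked higher on 3+4+1+1 = 9 ballots, Pham on 0. Tanaka wins 9–0.
Tanaka vs Okafor: Tanaka is ranked higher on 3+1 = 4 ballots, Okafor on 5. Okafor wins 5–4.
Varga vs Pham: 1 to 8, Pham.
Varga vs Okafor: Varga is ranked higher on 1+1 = 2 ballots, Okafor on 7. Okafor wins 7–2.
Pham vs Okafor: Pham is ranked higher on 3+1 = 4 ballots, Okafor on 5. Okafor wins 5–4.
Every candidate loses at least once (Blum loses to Varga; Kaur loses to Blum; Tanaka loses to Blum; Varga loses to Kaur; Pham loses to Blum; Okafor loses to Blum). The majority relation contains the cycle Blum beats Kaur beats Varga beats Blum, so there is no Condorcet winner.

none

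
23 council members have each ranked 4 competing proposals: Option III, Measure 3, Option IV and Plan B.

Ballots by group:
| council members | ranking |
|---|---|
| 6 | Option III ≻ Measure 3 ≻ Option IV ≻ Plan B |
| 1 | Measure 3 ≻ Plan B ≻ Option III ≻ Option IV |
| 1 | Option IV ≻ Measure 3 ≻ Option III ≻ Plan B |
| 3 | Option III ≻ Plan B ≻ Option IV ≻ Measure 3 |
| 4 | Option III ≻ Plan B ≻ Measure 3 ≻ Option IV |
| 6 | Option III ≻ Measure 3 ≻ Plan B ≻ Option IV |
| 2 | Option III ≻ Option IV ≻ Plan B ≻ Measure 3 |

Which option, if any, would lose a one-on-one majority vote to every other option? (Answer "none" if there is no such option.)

Head-to-head results (23 council members):
Option III vs Measure 3: Option III wins 21–2.
Option III vs Option IV: Option III preferred on 6+1+3+4+6+2 = 22 ballots; Option III wins 22–1.
Option III vs Plan B: 22 to 1, Option III.
Measure 3 vs Option IV: Measure 3, 17–6.
Measure 3–Plan B: Measure 3 14–9.
Option IV vs Plan B: 9 to 14, Plan B.
Option IV is beaten in every head-to-head and is the Condorcet loser.

Option IV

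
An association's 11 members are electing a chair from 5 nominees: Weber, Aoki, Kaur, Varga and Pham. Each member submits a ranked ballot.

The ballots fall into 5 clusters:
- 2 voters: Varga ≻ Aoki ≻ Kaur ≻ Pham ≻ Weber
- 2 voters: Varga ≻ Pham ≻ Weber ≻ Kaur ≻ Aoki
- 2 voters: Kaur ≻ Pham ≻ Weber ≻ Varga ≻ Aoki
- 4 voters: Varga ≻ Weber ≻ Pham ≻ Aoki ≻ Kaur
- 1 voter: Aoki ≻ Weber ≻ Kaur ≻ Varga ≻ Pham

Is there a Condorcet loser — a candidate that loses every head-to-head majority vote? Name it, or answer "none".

Kaur

Head-to-head results (11 voters):
Weber vs Aoki: Weber, 8–3.
Weber vs Kaur: 7 to 4, Weber.
Weber vs Varga: 3 to 8, Varga.
Weber vs Pham: Weber preferred on 4+1 = 5 ballots; Pham wins 6–5.
Aoki vs Kaur: 2+4+1 = 7 for Aoki, 4 for Kaur — Aoki by 7–4.
Aoki vs Varga: Aoki preferred on 1 ballot; Varga wins 10–1.
Aoki vs Pham: Pham wins 8–3.
Kaur vs Varga: Kaur is ranked higher on 2+1 = 3 ballots, Varga on 8. Varga wins 8–3.
Kaur vs Pham: 5 to 6, Pham.
Varga vs Pham: Varga wins 9–2.
Only Kaur has no wins; Kaur is the Condorcet loser.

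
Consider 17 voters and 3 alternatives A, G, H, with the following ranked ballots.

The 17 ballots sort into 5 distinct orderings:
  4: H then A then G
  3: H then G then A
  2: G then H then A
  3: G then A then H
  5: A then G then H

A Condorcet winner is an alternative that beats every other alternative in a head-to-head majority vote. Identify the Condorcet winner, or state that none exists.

Pairwise majorities:
A vs G: A preferred on 4+5 = 9 ballots; A wins 9–8.
A vs H: A is ranked higher on 3+5 = 8 ballots, H on 9. H wins 9–8.
G vs H: G is ranked higher on 2+3+5 = 10 ballots, H on 7. G wins 10–7.
No alternative is unbeaten: A loses to H; G loses to A; H loses to G. In particular A beats G beats H beats A is a majority cycle — no Condorcet winner exists.

none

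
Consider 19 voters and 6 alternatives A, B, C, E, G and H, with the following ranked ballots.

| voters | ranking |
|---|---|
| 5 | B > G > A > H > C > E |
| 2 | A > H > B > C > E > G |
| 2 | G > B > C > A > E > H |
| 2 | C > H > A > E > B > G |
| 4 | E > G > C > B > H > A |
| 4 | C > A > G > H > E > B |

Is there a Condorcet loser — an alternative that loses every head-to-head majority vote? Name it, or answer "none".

Pairwise majorities:
A vs B: 8 to 11, B.
A–C: C 12–7.
A vs E: A is ranked higher on 5+2+2+2+4 = 15 ballots, E on 4. A wins 15–4.
A vs G: G wins 11–8.
A vs H: A, 13–6.
B–C: C 10–9.
B vs E: B is ranked higher on 5+2+2 = 9 ballots, E on 10. E wins 10–9.
B vs G: G wins 10–9.
B vs H: 5+2+4 = 11 for B, 8 for H — B by 11–8.
C vs E: 15 to 4, C.
C vs G: G wins 11–8.
C vs H: C is ranked higher on 2+2+4+4 = 12 ballots, H on 7. C wins 12–7.
E–G: G 11–8.
E vs H: 2+4 = 6 for E, 13 for H — H by 13–6.
G–H: G 15–4.
Each alternative has at least one pairwise win (A beats E; B beats A; C beats A; E beats B; G beats A; H beats E) — no Condorcet loser.

none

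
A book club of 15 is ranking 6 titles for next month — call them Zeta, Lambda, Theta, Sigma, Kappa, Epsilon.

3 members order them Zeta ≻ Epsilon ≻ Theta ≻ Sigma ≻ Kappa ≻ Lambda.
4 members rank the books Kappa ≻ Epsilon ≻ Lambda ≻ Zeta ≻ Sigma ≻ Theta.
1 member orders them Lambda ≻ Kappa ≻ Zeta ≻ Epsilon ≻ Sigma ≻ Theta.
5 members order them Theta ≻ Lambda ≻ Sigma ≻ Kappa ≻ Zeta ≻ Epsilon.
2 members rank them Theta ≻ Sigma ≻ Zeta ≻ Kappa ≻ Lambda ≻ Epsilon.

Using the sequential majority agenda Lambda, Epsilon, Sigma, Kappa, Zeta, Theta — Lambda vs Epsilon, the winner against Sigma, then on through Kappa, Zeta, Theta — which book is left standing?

Round 1: Lambda vs Epsilon — 8–7, Lambda advances.
Round 2: Lambda vs Sigma — 10–5, Lambda advances.
Round 3: Lambda vs Kappa — 6–9, Kappa advances.
Round 4: Kappa vs Zeta — 10–5, Kappa advances.
Round 5: Kappa vs Theta — 5–10, Theta advances.
Theta survives the agenda.

Theta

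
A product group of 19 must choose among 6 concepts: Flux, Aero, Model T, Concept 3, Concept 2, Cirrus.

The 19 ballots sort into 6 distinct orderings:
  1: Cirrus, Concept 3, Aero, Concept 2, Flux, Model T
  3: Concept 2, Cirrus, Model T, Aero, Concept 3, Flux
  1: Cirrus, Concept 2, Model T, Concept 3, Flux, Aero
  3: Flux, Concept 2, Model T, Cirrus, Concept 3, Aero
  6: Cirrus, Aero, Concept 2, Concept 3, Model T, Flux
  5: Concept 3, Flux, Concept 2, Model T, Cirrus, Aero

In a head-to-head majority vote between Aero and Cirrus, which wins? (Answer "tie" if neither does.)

Cirrus

No ballot ranks Aero above Cirrus: 0.
Ballots ranking Cirrus above Aero: 19 − 0 = 19.
Cirrus wins the head-to-head 19–0.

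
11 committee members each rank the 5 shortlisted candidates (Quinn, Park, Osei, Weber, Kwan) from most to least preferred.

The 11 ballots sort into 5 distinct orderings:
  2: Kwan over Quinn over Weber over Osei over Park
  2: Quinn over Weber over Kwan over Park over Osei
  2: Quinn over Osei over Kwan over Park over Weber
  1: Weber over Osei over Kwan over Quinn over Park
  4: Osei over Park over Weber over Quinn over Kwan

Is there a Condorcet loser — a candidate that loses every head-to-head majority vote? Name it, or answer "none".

Pairwise majorities:
Quinn vs Park: Quinn wins 7–4.
Quinn vs Osei: Quinn wins 6–5.
Quinn vs Weber: 2+2+2 = 6 for Quinn, 5 for Weber — Quinn by 6–5.
Quinn vs Kwan: 8 to 3, Quinn.
Park vs Osei: 2 for Park, 9 for Osei — Osei by 9–2.
Park vs Weber: Park wins 6–5.
Park vs Kwan: Park is ranked higher on 4 ballots, Kwan on 7. Kwan wins 7–4.
Osei vs Weber: 2+4 = 6 for Osei, 5 for Weber — Osei by 6–5.
Osei vs Kwan: Osei is ranked higher on 2+1+4 = 7 ballots, Kwan on 4. Osei wins 7–4.
Weber vs Kwan: Weber is ranked higher on 2+1+4 = 7 ballots, Kwan on 4. Weber wins 7–4.
No candidate is winless: Quinn beats Park; Park beats Weber; Osei beats Park; Weber beats Kwan; Kwan beats Park. There is no Condorcet loser.

none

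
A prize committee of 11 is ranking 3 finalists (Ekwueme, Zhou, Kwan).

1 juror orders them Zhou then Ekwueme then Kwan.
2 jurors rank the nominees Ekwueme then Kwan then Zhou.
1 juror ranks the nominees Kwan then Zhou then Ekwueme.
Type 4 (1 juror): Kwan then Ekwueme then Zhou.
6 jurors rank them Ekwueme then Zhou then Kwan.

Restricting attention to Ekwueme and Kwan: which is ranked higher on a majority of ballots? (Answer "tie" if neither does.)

Ballots ranking Ekwueme above Kwan: 1 + 2 + 6 = 9.
Ballots ranking Kwan above Ekwueme: 11 − 9 = 2.
Ekwueme wins the head-to-head 9–2.

Ekwueme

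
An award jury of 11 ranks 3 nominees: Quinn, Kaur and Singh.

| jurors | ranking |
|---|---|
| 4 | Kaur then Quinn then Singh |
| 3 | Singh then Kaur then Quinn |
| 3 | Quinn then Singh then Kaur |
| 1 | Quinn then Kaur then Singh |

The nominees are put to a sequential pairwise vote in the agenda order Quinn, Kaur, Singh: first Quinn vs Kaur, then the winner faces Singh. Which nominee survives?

Round 1: Quinn vs Kaur — 4–7, Kaur advances.
Round 2: Kaur vs Singh — 5–6, Singh advances.
The agenda winner is Singh.

Singh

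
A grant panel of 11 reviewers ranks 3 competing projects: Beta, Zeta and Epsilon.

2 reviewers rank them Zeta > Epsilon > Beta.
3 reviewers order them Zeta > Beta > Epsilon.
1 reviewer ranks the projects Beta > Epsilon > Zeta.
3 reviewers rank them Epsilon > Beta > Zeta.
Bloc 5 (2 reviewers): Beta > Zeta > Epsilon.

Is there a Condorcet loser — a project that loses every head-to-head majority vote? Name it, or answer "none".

Pairwise majorities:
Beta vs Zeta: 6 to 5, Beta.
Beta vs Epsilon: 6 to 5, Beta.
Zeta vs Epsilon: Zeta wins 7–4.
Only Epsilon has no wins; Epsilon is the Condorcet loser.

Epsilon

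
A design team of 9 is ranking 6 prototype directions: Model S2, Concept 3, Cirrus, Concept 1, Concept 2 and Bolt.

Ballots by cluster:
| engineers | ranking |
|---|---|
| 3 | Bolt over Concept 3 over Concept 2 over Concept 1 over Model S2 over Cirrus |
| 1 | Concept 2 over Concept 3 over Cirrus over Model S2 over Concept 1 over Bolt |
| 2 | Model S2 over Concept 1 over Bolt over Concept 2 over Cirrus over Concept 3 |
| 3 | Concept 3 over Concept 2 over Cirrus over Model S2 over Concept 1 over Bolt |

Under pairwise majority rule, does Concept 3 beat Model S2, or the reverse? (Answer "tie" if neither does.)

Concept 3

Ballots ranking Concept 3 above Model S2: 3 + 1 + 3 = 7.
Ballots ranking Model S2 above Concept 3: 9 − 7 = 2.
Concept 3 wins the head-to-head 7–2.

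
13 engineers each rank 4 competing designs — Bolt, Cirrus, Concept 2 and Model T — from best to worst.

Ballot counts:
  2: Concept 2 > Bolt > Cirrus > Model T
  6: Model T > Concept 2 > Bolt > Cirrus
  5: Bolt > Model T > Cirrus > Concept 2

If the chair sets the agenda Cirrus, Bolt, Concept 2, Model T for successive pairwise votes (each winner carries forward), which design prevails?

Round 1: Cirrus vs Bolt — 0–13, Bolt advances.
Round 2: Bolt vs Concept 2 — 5–8, Concept 2 advances.
Round 3: Concept 2 vs Model T — 2–11, Model T advances.
The agenda winner is Model T.

Model T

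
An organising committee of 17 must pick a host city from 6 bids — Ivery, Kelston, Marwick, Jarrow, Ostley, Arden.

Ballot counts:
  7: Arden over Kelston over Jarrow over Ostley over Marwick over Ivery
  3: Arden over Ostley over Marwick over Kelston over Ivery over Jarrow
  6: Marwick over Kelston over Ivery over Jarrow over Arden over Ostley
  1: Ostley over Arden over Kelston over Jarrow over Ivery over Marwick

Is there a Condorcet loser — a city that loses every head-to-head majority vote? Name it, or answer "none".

Head-to-head results (17 organisers):
Ivery vs Kelston: Kelston, 17–0.
Ivery vs Marwick: 1 to 16, Marwick.
Ivery vs Jarrow: Ivery, 9–8.
Ivery vs Ostley: Ostley, 11–6.
Ivery vs Arden: Ivery is ranked higher on 6 ballots, Arden on 11. Arden wins 11–6.
Kelston–Marwick: Marwick 9–8.
Kelston vs Jarrow: 7+3+6+1 = 17 for Kelston, 0 for Jarrow — Kelston by 17–0.
Kelston vs Ostley: 13 to 4, Kelston.
Kelston vs Arden: 6 to 11, Arden.
Marwick–Jarrow: Marwick 9–8.
Marwick vs Ostley: Marwick preferred on 6 ballots; Ostley wins 11–6.
Marwick vs Arden: 6 to 11, Arden.
Jarrow–Ostley: Jarrow 13–4.
Jarrow vs Arden: 6 to 11, Arden.
Ostley–Arden: Arden 16–1.
No city is winless: Ivery beats Jarrow; Kelston beats Ivery; Marwick beats Ivery; Jarrow beats Ostley; Ostley beats Ivery; Arden beats Ivery. There is no Condorcet loser.

none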